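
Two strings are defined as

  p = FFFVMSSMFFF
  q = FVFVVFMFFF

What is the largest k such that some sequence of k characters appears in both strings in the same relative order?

7

Match F (p #1, q #1); then F (p #2, q #3); then F (p #3, q #6); then M (p #8, q #7); then F (p #9, q #8); then F (p #10, q #9); then F (p #11, q #10) — 7 characters in the same relative order in both. The LCS DP gives dp[11][10] = 7, so this is optimal.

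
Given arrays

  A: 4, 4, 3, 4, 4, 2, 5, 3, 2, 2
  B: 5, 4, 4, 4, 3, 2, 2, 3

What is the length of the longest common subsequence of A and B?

6

Pick 4 [2,2] → 4 [4,3] → 4 [5,4] → 3 [8,5] → 2 [9,6] → 2 [10,7]; all 6 values appear in both, in order. The LCS DP gives dp[10][8] = 6, so this is optimal.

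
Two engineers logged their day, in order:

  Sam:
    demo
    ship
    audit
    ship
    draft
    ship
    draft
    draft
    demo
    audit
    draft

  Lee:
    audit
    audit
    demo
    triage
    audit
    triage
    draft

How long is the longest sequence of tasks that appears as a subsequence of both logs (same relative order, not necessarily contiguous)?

4

Pick audit at Sam[3]=Lee[2]; then demo at Sam[9]=Lee[3]; then audit at Sam[10]=Lee[5]; then draft at Sam[11]=Lee[7]; all 4 tasks appear in both, in order. The LCS DP gives dp[11][7] = 4, so this is optimal.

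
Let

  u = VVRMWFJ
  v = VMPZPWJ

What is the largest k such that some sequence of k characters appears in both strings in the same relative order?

4

Taking V [2,1], then M [4,2], then W [5,6], then J [7,7] gives a common subsequence of length 4. Since dp[7][7] = 4, nothing longer is possible.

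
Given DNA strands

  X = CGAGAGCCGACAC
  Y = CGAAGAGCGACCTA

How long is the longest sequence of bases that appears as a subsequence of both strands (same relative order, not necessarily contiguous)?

Pick C [1,1] → G [2,2] → A [3,4] → G [4,5] → A [5,6] → G [6,7] → C [8,8] → G [9,9] → A [10,10] → C [11,12] → A [12,14]; all 11 bases appear in both, in order, and the DP table's final entry dp[13][14] is also 11, so no common subsequence is longer.

11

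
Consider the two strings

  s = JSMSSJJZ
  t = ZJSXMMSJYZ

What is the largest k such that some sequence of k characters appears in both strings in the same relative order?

One common subsequence of length 6: J at s[1]=t[2], then S at s[2]=t[3], then M at s[3]=t[6], then S at s[5]=t[7], then J at s[6]=t[8], then Z at s[8]=t[10]. Since dp[8][10] = 6, nothing longer is possible.

6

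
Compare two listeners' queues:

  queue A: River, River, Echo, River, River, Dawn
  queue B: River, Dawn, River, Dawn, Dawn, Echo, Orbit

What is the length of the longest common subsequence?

3

Taking River (queue A #1, queue B #1), then River (queue A #2, queue B #3), then Echo (queue A #3, queue B #6) gives a common subsequence of length 3, and the DP table's final entry dp[6][7] is also 3, so no common subsequence is longer.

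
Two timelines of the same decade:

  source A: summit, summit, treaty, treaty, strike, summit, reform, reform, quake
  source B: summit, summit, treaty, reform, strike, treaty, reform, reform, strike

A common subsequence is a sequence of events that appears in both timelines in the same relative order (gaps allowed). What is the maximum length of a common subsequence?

One common subsequence of length 6: summit (source A #1, source B #1); then summit (source A #2, source B #2); then treaty (source A #3, source B #3); then treaty (source A #4, source B #6); then reform (source A #7, source B #7); then reform (source A #8, source B #8). The LCS DP gives dp[9][9] = 6, so this is optimal.

6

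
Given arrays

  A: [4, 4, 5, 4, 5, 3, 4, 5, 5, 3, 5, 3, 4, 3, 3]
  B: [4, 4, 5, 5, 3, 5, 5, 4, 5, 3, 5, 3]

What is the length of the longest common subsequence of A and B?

10

Pick 4 (A #1, B #1), 4 (A #2, B #2), 5 (A #3, B #3), 5 (A #5, B #4), 3 (A #6, B #5), 4 (A #7, B #8), 5 (A #9, B #9), 3 (A #10, B #10), 5 (A #11, B #11), 3 (A #15, B #12); all 10 values appear in both, in order. Since dp[15][12] = 10, nothing longer is possible.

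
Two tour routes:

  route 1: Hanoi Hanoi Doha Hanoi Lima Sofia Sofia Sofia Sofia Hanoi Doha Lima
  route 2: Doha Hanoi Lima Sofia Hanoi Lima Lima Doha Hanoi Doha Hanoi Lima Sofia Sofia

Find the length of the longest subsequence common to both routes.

Pick Hanoi [1,5]; then Hanoi [2,9]; then Doha [3,10]; then Hanoi [4,11]; then Lima [5,12]; then Sofia [8,13]; then Sofia [9,14]; all 7 stops appear in both, in order. The LCS DP gives dp[12][14] = 7, so this is optimal.

7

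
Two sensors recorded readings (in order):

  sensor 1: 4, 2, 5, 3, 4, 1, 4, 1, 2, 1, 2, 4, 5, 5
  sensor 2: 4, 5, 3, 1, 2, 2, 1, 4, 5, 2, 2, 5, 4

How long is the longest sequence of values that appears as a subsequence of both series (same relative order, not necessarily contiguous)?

Pick 4 [1,1], then 5 [3,2], then 3 [4,3], then 1 [6,4], then 2 [9,6], then 1 [10,7], then 4 [12,8], then 5 [13,9], then 5 [14,12]; all 9 values appear in both, in order, and the DP table's final entry dp[14][13] is also 9, so no common subsequence is longer.

9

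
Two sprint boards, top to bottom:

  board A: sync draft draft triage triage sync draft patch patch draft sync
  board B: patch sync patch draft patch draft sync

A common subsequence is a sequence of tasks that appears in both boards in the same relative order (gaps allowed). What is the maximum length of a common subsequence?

5

Match sync [1,2], then draft [7,4], then patch [9,5], then draft [10,6], then sync [11,7] — 5 tasks in the same relative order in both, and the DP table's final entry dp[11][7] is also 5, so no common subsequence is longer.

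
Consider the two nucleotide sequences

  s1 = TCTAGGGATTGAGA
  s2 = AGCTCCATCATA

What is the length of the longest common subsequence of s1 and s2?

6

Match T (s1 #1, s2 #4); then C (s1 #2, s2 #6); then T (s1 #3, s2 #8); then A (s1 #8, s2 #10); then T (s1 #10, s2 #11); then A (s1 #14, s2 #12) — 6 bases in the same relative order in both. dp[14][12] = 6 confirms this is the maximum.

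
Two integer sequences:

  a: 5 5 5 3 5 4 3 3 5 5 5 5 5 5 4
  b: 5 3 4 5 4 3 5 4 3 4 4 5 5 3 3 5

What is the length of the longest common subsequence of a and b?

9

Match 5 (a #1, b #1) → 5 (a #2, b #4) → 3 (a #4, b #6) → 5 (a #5, b #7) → 4 (a #6, b #8) → 3 (a #7, b #9) → 5 (a #9, b #12) → 5 (a #10, b #13) → 5 (a #14, b #16) — 9 values in the same relative order in both. The LCS DP gives dp[15][16] = 9, so this is optimal.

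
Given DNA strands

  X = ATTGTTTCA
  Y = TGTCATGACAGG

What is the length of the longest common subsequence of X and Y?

One common subsequence of length 6: T (X #3, Y #1); then G (X #4, Y #2); then T (X #5, Y #3); then T (X #6, Y #6); then C (X #8, Y #9); then A (X #9, Y #10). The LCS DP gives dp[9][12] = 6, so this is optimal.

6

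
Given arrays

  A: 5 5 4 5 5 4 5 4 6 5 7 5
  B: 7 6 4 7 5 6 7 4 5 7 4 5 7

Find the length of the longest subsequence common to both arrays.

7

Pick 4 [3,3]; then 5 [4,5]; then 4 [6,8]; then 5 [7,9]; then 4 [8,11]; then 5 [10,12]; then 7 [11,13]; all 7 values appear in both, in order. The LCS DP gives dp[12][13] = 7, so this is optimal.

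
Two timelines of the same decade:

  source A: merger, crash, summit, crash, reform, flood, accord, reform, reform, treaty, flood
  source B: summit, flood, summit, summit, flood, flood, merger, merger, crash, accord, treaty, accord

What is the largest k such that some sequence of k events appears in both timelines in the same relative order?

4

Match merger at source A[1]=source B[8] → crash at source A[4]=source B[9] → accord at source A[7]=source B[10] → treaty at source A[10]=source B[11] — 4 events in the same relative order in both. The LCS DP gives dp[11][12] = 4, so this is optimal.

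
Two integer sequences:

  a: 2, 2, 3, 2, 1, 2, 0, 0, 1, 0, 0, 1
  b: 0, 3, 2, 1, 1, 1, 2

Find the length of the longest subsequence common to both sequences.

Match 3 at a[3]=b[2]; then 2 at a[4]=b[3]; then 1 at a[5]=b[4]; then 1 at a[9]=b[5]; then 1 at a[12]=b[6] — 5 values in the same relative order in both. dp[12][7] = 5 confirms this is the maximum.

5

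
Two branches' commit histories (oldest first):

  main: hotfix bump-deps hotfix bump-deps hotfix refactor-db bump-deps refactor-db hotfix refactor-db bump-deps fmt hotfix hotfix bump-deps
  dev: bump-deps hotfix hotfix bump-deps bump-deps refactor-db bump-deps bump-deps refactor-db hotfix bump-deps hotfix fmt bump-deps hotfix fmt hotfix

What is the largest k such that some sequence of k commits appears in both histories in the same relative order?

11

Pick hotfix [1,3], then bump-deps [2,4], then bump-deps [4,5], then refactor-db [6,6], then bump-deps [7,8], then refactor-db [8,9], then hotfix [9,10], then bump-deps [11,11], then fmt [12,13], then hotfix [13,15], then hotfix [14,17]; all 11 commits appear in both, in order. Since dp[15][17] = 11, nothing longer is possible.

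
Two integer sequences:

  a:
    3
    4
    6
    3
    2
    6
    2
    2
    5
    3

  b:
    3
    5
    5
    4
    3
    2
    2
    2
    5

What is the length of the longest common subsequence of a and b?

Match 3 [1,1], 4 [2,4], 3 [4,5], 2 [5,6], 2 [7,7], 2 [8,8], 5 [9,9] — 7 values in the same relative order in both. Since dp[10][9] = 7, nothing longer is possible.

7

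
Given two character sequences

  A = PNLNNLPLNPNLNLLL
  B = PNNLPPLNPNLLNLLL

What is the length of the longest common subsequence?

Pick P at A[1]=B[1] → N at A[4]=B[2] → N at A[5]=B[3] → L at A[6]=B[4] → P at A[7]=B[6] → L at A[8]=B[7] → N at A[9]=B[8] → P at A[10]=B[9] → N at A[11]=B[10] → L at A[12]=B[12] → N at A[13]=B[13] → L at A[14]=B[14] → L at A[15]=B[15] → L at A[16]=B[16]; all 14 characters appear in both, in order, and the DP table's final entry dp[16][16] is also 14, so no common subsequence is longer.

14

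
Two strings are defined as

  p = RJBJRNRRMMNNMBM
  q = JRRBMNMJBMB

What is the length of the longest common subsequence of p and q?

8

Pick J [4,1]; then R [5,2]; then R [7,3]; then M [10,5]; then N [12,6]; then M [13,7]; then B [14,9]; then M [15,10]; all 8 characters appear in both, in order, and the DP table's final entry dp[15][11] is also 8, so no common subsequence is longer.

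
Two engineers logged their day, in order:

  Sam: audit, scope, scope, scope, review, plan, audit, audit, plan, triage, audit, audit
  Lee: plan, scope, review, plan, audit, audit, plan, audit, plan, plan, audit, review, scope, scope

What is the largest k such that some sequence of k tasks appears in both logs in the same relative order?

8

One common subsequence of length 8: scope at Sam[4]=Lee[2], then review at Sam[5]=Lee[3], then plan at Sam[6]=Lee[4], then audit at Sam[7]=Lee[5], then audit at Sam[8]=Lee[6], then plan at Sam[9]=Lee[7], then audit at Sam[11]=Lee[8], then audit at Sam[12]=Lee[11]. Since dp[12][14] = 8, nothing longer is possible.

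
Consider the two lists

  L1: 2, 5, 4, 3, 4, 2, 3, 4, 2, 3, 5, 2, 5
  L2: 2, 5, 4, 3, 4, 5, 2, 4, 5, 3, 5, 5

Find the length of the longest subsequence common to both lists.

Match 2 [1,1], 5 [2,2], 4 [3,3], 3 [4,4], 4 [5,5], 2 [6,7], 4 [8,8], 3 [10,10], 5 [11,11], 5 [13,12] — 10 values in the same relative order in both. dp[13][12] = 10 confirms this is the maximum.

10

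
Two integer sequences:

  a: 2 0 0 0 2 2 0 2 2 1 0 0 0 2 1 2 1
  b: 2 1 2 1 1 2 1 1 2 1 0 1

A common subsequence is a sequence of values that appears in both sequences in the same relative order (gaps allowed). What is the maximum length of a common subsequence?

One common subsequence of length 7: 2 [1,1]; then 2 [5,3]; then 2 [6,6]; then 2 [9,9]; then 1 [10,10]; then 0 [13,11]; then 1 [17,12]. The LCS DP gives dp[17][12] = 7, so this is optimal.

7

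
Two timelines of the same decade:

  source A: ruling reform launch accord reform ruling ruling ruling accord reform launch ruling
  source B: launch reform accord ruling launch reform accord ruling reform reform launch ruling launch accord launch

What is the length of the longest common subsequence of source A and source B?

7

Taking ruling [1,4], then reform [2,6], then accord [4,7], then reform [5,10], then ruling [6,12], then accord [9,14], then launch [11,15] gives a common subsequence of length 7, and the DP table's final entry dp[12][15] is also 7, so no common subsequence is longer.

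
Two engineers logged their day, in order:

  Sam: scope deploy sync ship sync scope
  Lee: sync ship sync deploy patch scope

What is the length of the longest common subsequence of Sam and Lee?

Match sync at Sam[3]=Lee[1], ship at Sam[4]=Lee[2], sync at Sam[5]=Lee[3], scope at Sam[6]=Lee[6] — 4 tasks in the same relative order in both. dp[6][6] = 4 confirms this is the maximum.

4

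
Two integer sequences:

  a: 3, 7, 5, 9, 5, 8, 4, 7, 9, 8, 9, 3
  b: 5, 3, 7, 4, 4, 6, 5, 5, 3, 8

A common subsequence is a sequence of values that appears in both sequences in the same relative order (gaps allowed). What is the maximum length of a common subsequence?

5

Let dp[i][j] be the LCS length of the first i values of a and the first j values of b. dp[i][j] = dp[i-1][j-1]+1 when the i-th and j-th values match, else max(dp[i-1][j], dp[i][j-1]).
    ·  5  3  7  4  4  6  5  5  3  8
 ·  0  0  0  0  0  0  0  0  0  0  0
 3  0  0  1  1  1  1  1  1  1  1  1
 7  0  0  1  2  2  2  2  2  2  2  2
 5  0  1  1  2  2  2  2  3  3  3  3
 9  0  1  1  2  2  2  2  3  3  3  3
 5  0  1  1  2  2  2  2  3  4  4  4
 8  0  1  1  2  2  2  2  3  4  4  5
 4  0  1  1  2  3  3  3  3  4  4  5
 7  0  1  1  2  3  3  3  3  4  4  5
 9  0  1  1  2  3  3  3  3  4  4  5
 8  0  1  1  2  3  3  3  3  4  4  5
 9  0  1  1  2  3  3  3  3  4  4  5
 3  0  1  2  2  3  3  3  3  4  5  5
dp[12][10] = 5. One LCS (by backtracking along matches): 3, 7, 5, 5, 8.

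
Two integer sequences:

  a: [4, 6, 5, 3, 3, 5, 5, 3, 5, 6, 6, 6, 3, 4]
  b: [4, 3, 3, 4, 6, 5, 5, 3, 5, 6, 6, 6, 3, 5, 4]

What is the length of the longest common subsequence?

Match 4 at a[1]=b[1], then 3 at a[4]=b[2], then 3 at a[5]=b[3], then 5 at a[6]=b[6], then 5 at a[7]=b[7], then 3 at a[8]=b[8], then 5 at a[9]=b[9], then 6 at a[10]=b[10], then 6 at a[11]=b[11], then 6 at a[12]=b[12], then 3 at a[13]=b[13], then 4 at a[14]=b[15] — 12 values in the same relative order in both, and the DP table's final entry dp[14][15] is also 12, so no common subsequence is longer.

12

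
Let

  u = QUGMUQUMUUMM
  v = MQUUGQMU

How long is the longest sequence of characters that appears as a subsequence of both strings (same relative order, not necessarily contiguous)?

Pick Q [1,2]; then U [2,4]; then G [3,5]; then Q [6,6]; then M [8,7]; then U [10,8]; all 6 characters appear in both, in order. Since dp[12][8] = 6, nothing longer is possible.

6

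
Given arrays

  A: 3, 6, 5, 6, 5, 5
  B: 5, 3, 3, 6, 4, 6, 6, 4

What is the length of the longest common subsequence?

3

Let dp[i][j] be the LCS length of the first i values of A and the first j values of B. dp[i][j] = dp[i-1][j-1]+1 when the i-th and j-th values match, else max(dp[i-1][j], dp[i][j-1]).
    ·  5  3  3  6  4  6  6  4
 ·  0  0  0  0  0  0  0  0  0
 3  0  0  1  1  1  1  1  1  1
 6  0  0  1  1  2  2  2  2  2
 5  0  1  1  1  2  2  2  2  2
 6  0  1  1  1  2  2  3  3  3
 5  0  1  1  1  2  2  3  3  3
 5  0  1  1  1  2  2  3  3  3
dp[6][8] = 3. One LCS (by backtracking along matches): 3, 6, 6.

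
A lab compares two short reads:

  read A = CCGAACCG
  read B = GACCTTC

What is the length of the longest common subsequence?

Taking G at read A[3]=read B[1], then A at read A[4]=read B[2], then C at read A[6]=read B[4], then C at read A[7]=read B[7] gives a common subsequence of length 4. dp[8][7] = 4 confirms this is the maximum.

4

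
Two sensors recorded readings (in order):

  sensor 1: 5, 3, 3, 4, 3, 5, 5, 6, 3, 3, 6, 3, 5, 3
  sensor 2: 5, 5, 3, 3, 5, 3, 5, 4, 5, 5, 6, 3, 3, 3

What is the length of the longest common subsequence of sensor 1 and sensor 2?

10

Taking 5 (sensor 1 #1, sensor 2 #2) → 3 (sensor 1 #2, sensor 2 #4) → 3 (sensor 1 #3, sensor 2 #6) → 4 (sensor 1 #4, sensor 2 #8) → 5 (sensor 1 #6, sensor 2 #9) → 5 (sensor 1 #7, sensor 2 #10) → 6 (sensor 1 #8, sensor 2 #11) → 3 (sensor 1 #10, sensor 2 #12) → 3 (sensor 1 #12, sensor 2 #13) → 3 (sensor 1 #14, sensor 2 #14) gives a common subsequence of length 10. dp[14][14] = 10 confirms this is the maximum.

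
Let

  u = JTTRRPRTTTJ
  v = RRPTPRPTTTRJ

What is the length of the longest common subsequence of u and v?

Pick R (u #4, v #1); then R (u #5, v #2); then P (u #6, v #5); then R (u #7, v #6); then T (u #8, v #8); then T (u #9, v #9); then T (u #10, v #10); then J (u #11, v #12); all 8 characters appear in both, in order, and the DP table's final entry dp[11][12] is also 8, so no common subsequence is longer.

8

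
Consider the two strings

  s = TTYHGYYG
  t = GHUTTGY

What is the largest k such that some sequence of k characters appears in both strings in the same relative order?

Match T at s[1]=t[4], then T at s[2]=t[5], then G at s[5]=t[6], then Y at s[7]=t[7] — 4 characters in the same relative order in both, and the DP table's final entry dp[8][7] is also 4, so no common subsequence is longer.

4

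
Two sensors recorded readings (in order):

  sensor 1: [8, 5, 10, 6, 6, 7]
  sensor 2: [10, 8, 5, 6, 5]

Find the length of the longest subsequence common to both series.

Let dp[i][j] be the LCS length of the first i values of sensor 1 and the first j values of sensor 2. dp[i][j] = dp[i-1][j-1]+1 when the i-th and j-th values match, else max(dp[i-1][j], dp[i][j-1]).
    · 10  8  5  6  5
 ·  0  0  0  0  0  0
 8  0  0  1  1  1  1
 5  0  0  1  2  2  2
10  0  1  1  2  2  2
 6  0  1  1  2  3  3
 6  0  1  1  2  3  3
 7  0  1  1  2  3  3
dp[6][5] = 3. One LCS (by backtracking along matches): 8, 5, 6.

3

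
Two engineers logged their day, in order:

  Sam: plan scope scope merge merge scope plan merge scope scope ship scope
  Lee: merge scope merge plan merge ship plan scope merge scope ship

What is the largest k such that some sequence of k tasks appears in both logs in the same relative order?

Match scope [3,2]; then merge [4,3]; then merge [5,5]; then scope [6,8]; then merge [8,9]; then scope [10,10]; then ship [11,11] — 7 tasks in the same relative order in both. dp[12][11] = 7 confirms this is the maximum.

7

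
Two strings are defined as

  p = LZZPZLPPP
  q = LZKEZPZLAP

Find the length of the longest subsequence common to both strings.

Let dp[i][j] be the LCS length of the first i characters of p and the first j characters of q. dp[i][j] = dp[i-1][j-1]+1 when the i-th and j-th characters match, else max(dp[i-1][j], dp[i][j-1]).
    ·  L  Z  K  E  Z  P  Z  L  A  P
 ·  0  0  0  0  0  0  0  0  0  0  0
 L  0  1  1  1  1  1  1  1  1  1  1
 Z  0  1  2  2  2  2  2  2  2  2  2
 Z  0  1  2  2  2  3  3  3  3  3  3
 P  0  1  2  2  2  3  4  4  4  4  4
 Z  0  1  2  2  2  3  4  5  5  5  5
 L  0  1  2  2  2  3  4  5  6  6  6
 P  0  1  2  2  2  3  4  5  6  6  7
 P  0  1  2  2  2  3  4  5  6  6  7
 P  0  1  2  2  2  3  4  5  6  6  7
dp[9][10] = 7. One LCS (by backtracking along matches): LZZPZLP.

7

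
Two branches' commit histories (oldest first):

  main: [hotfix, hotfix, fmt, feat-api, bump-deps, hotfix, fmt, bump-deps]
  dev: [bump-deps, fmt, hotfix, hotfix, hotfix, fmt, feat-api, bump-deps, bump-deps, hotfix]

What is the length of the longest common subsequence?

6

Taking hotfix [1,4] → hotfix [2,5] → fmt [3,6] → feat-api [4,7] → bump-deps [5,9] → hotfix [6,10] gives a common subsequence of length 6. dp[8][10] = 6 confirms this is the maximum.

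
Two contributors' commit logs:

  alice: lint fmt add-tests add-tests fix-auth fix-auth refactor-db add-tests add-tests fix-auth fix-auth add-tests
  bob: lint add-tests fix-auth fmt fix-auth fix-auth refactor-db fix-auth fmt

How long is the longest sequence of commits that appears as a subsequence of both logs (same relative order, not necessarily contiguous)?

6

Pick lint at alice[1]=bob[1], fmt at alice[2]=bob[4], fix-auth at alice[5]=bob[5], fix-auth at alice[6]=bob[6], refactor-db at alice[7]=bob[7], fix-auth at alice[10]=bob[8]; all 6 commits appear in both, in order, and the DP table's final entry dp[12][9] is also 6, so no common subsequence is longer.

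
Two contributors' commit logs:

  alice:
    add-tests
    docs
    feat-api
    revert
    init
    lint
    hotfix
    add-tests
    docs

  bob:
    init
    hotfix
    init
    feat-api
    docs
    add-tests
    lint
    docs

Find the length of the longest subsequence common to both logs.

4

Taking init (alice #5, bob #1), hotfix (alice #7, bob #2), add-tests (alice #8, bob #6), docs (alice #9, bob #8) gives a common subsequence of length 4, and the DP table's final entry dp[9][8] is also 4, so no common subsequence is longer.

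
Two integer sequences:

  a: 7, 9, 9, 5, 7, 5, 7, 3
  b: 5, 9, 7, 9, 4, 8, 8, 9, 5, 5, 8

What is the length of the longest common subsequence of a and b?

5

Let dp[i][j] be the LCS length of the first i values of a and the first j values of b. dp[i][j] = dp[i-1][j-1]+1 when the i-th and j-th values match, else max(dp[i-1][j], dp[i][j-1]).
    ·  5  9  7  9  4  8  8  9  5  5  8
 ·  0  0  0  0  0  0  0  0  0  0  0  0
 7  0  0  0  1  1  1  1  1  1  1  1  1
 9  0  0  1  1  2  2  2  2  2  2  2  2
 9  0  0  1  1  2  2  2  2  3  3  3  3
 5  0  1  1  1  2  2  2  2  3  4  4  4
 7  0  1  1  2  2  2  2  2  3  4  4  4
 5  0  1  1  2  2  2  2  2  3  4  5  5
 7  0  1  1  2  2  2  2  2  3  4  5  5
 3  0  1  1  2  2  2  2  2  3  4  5  5
dp[8][11] = 5. One LCS (by backtracking along matches): 7, 9, 9, 5, 5.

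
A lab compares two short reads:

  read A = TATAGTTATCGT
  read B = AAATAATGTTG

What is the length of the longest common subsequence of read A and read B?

Let dp[i][j] be the LCS length of the first i bases of read A and the first j bases of read B. dp[i][j] = dp[i-1][j-1]+1 when the i-th and j-th bases match, else max(dp[i-1][j], dp[i][j-1]).
    ·  A  A  A  T  A  A  T  G  T  T  G
 ·  0  0  0  0  0  0  0  0  0  0  0  0
 T  0  0  0  0  1  1  1  1  1  1  1  1
 A  0  1  1  1  1  2  2  2  2  2  2  2
 T  0  1  1  1  2  2  2  3  3  3  3  3
 A  0  1  2  2  2  3  3  3  3  3  3  3
 G  0  1  2  2  2  3  3  3  4  4  4  4
 T  0  1  2  2  3  3  3  4  4  5  5  5
 T  0  1  2  2  3  3  3  4  4  5  6  6
 A  0  1  2  3  3  4  4  4  4  5  6  6
 T  0  1  2  3  4  4  4  5  5  5  6  6
 C  0  1  2  3  4  4  4  5  5  5  6  6
 G  0  1  2  3  4  4  4  5  6  6  6  7
 T  0  1  2  3  4  4  4  5  6  7  7  7
dp[12][11] = 7. One LCS (by backtracking along matches): TATGTTG.

7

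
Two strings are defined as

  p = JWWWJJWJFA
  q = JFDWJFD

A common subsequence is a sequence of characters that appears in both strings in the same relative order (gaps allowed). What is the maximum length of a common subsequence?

4

Pick J (p #1, q #1); then W (p #7, q #4); then J (p #8, q #5); then F (p #9, q #6); all 4 characters appear in both, in order. Since dp[10][7] = 4, nothing longer is possible.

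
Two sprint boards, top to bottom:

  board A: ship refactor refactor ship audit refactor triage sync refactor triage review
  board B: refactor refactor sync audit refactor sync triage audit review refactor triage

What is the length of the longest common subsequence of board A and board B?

7

Match refactor at board A[2]=board B[1], then refactor at board A[3]=board B[2], then audit at board A[5]=board B[4], then refactor at board A[6]=board B[5], then triage at board A[7]=board B[7], then refactor at board A[9]=board B[10], then triage at board A[10]=board B[11] — 7 tasks in the same relative order in both, and the DP table's final entry dp[11][11] is also 7, so no common subsequence is longer.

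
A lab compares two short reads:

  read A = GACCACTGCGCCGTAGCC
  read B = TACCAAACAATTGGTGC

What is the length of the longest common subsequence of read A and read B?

Pick A at read A[2]=read B[2]; then C at read A[3]=read B[3]; then C at read A[4]=read B[4]; then A at read A[5]=read B[7]; then C at read A[6]=read B[8]; then T at read A[7]=read B[12]; then G at read A[10]=read B[13]; then G at read A[13]=read B[14]; then T at read A[14]=read B[15]; then G at read A[16]=read B[16]; then C at read A[18]=read B[17]; all 11 bases appear in both, in order. The LCS DP gives dp[18][17] = 11, so this is optimal.

11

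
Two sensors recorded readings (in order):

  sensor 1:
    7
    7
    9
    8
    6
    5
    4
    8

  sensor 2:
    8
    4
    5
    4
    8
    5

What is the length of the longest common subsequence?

Let dp[i][j] be the LCS length of the first i values of sensor 1 and the first j values of sensor 2. dp[i][j] = dp[i-1][j-1]+1 when the i-th and j-th values match, else max(dp[i-1][j], dp[i][j-1]).
    ·  8  4  5  4  8  5
 ·  0  0  0  0  0  0  0
 7  0  0  0  0  0  0  0
 7  0  0  0  0  0  0  0
 9  0  0  0  0  0  0  0
 8  0  1  1  1  1  1  1
 6  0  1  1  1  1  1  1
 5  0  1  1  2  2  2  2
 4  0  1  2  2  3  3  3
 8  0  1  2  2  3  4  4
dp[8][6] = 4. One LCS (by backtracking along matches): 8, 5, 4, 8.

4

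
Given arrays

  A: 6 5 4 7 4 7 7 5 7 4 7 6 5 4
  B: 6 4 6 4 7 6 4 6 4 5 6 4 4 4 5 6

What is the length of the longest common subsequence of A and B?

8

Match 6 [1,1] → 4 [3,2] → 4 [5,4] → 7 [6,5] → 4 [10,7] → 6 [12,8] → 5 [13,10] → 4 [14,14] — 8 values in the same relative order in both. The LCS DP gives dp[14][16] = 8, so this is optimal.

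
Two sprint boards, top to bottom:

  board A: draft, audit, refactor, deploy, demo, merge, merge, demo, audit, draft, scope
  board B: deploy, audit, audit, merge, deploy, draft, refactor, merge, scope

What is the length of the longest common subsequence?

4

One common subsequence of length 4: draft (board A #1, board B #6) → refactor (board A #3, board B #7) → merge (board A #7, board B #8) → scope (board A #11, board B #9). The LCS DP gives dp[11][9] = 4, so this is optimal.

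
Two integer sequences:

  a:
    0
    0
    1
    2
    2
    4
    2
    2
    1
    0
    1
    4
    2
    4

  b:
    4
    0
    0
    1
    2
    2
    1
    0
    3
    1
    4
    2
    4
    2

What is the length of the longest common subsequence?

Match 0 (a #1, b #2), then 0 (a #2, b #3), then 1 (a #3, b #4), then 2 (a #7, b #5), then 2 (a #8, b #6), then 1 (a #9, b #7), then 0 (a #10, b #8), then 1 (a #11, b #10), then 4 (a #12, b #11), then 2 (a #13, b #12), then 4 (a #14, b #13) — 11 values in the same relative order in both. Since dp[14][14] = 11, nothing longer is possible.

11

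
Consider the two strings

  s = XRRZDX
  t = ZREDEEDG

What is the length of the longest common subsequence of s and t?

Taking R at s[2]=t[2], D at s[5]=t[7] gives a common subsequence of length 2. Since dp[6][8] = 2, nothing longer is possible.

2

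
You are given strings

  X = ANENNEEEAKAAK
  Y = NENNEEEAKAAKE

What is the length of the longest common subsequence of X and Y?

12

Pick N (X #2, Y #1) → E (X #3, Y #2) → N (X #4, Y #3) → N (X #5, Y #4) → E (X #6, Y #5) → E (X #7, Y #6) → E (X #8, Y #7) → A (X #9, Y #8) → K (X #10, Y #9) → A (X #11, Y #10) → A (X #12, Y #11) → K (X #13, Y #12); all 12 characters appear in both, in order, and the DP table's final entry dp[13][13] is also 12, so no common subsequence is longer.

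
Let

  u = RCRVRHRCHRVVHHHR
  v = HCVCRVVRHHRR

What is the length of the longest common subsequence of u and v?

9

Match C [2,2] → V [4,3] → C [8,4] → R [10,5] → V [11,6] → V [12,7] → H [13,9] → H [14,10] → R [16,12] — 9 characters in the same relative order in both. Since dp[16][12] = 9, nothing longer is possible.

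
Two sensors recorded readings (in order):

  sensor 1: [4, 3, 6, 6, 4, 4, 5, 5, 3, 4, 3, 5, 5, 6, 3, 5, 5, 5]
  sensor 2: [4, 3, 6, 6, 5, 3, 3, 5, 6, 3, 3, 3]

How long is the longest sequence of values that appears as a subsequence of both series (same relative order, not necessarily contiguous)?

10

Match 4 at sensor 1[1]=sensor 2[1], then 3 at sensor 1[2]=sensor 2[2], then 6 at sensor 1[3]=sensor 2[3], then 6 at sensor 1[4]=sensor 2[4], then 5 at sensor 1[8]=sensor 2[5], then 3 at sensor 1[9]=sensor 2[6], then 3 at sensor 1[11]=sensor 2[7], then 5 at sensor 1[13]=sensor 2[8], then 6 at sensor 1[14]=sensor 2[9], then 3 at sensor 1[15]=sensor 2[12] — 10 values in the same relative order in both. dp[18][12] = 10 confirms this is the maximum.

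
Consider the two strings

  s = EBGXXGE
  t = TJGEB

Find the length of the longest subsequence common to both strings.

2

Match E (s #1, t #4), B (s #2, t #5) — 2 characters in the same relative order in both, and the DP table's final entry dp[7][5] is also 2, so no common subsequence is longer.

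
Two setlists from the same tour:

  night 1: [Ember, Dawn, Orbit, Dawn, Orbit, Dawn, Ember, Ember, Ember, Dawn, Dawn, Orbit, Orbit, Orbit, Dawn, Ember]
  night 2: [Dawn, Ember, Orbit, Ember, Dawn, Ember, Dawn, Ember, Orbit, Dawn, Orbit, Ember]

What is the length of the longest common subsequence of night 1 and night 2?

8

Taking Ember (night 1 #1, night 2 #2), then Orbit (night 1 #3, night 2 #3), then Dawn (night 1 #4, night 2 #5), then Dawn (night 1 #6, night 2 #7), then Ember (night 1 #7, night 2 #8), then Dawn (night 1 #11, night 2 #10), then Orbit (night 1 #14, night 2 #11), then Ember (night 1 #16, night 2 #12) gives a common subsequence of length 8. Since dp[16][12] = 8, nothing longer is possible.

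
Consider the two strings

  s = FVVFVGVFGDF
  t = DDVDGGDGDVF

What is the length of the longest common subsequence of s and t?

Taking V [2,3], G [6,6], G [9,8], D [10,9], F [11,11] gives a common subsequence of length 5. The LCS DP gives dp[11][11] = 5, so this is optimal.

5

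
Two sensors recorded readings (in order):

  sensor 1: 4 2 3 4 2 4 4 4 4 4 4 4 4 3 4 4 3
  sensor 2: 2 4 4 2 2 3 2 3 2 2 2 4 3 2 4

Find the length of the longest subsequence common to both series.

Taking 4 at sensor 1[1]=sensor 2[3]; then 2 at sensor 1[2]=sensor 2[7]; then 3 at sensor 1[3]=sensor 2[8]; then 2 at sensor 1[5]=sensor 2[11]; then 4 at sensor 1[13]=sensor 2[12]; then 3 at sensor 1[14]=sensor 2[13]; then 4 at sensor 1[16]=sensor 2[15] gives a common subsequence of length 7. Since dp[17][15] = 7, nothing longer is possible.

7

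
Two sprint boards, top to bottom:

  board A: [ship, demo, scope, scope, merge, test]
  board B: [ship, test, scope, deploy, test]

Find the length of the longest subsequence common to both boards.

Taking ship [1,1], scope [3,3], test [6,5] gives a common subsequence of length 3, and the DP table's final entry dp[6][5] is also 3, so no common subsequence is longer.

3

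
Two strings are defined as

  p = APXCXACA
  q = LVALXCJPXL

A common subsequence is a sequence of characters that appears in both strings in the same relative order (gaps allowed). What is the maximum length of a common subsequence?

Let dp[i][j] be the LCS length of the first i characters of p and the first j characters of q. dp[i][j] = dp[i-1][j-1]+1 when the i-th and j-th characters match, else max(dp[i-1][j], dp[i][j-1]).
    ·  L  V  A  L  X  C  J  P  X  L
 ·  0  0  0  0  0  0  0  0  0  0  0
 A  0  0  0  1  1  1  1  1  1  1  1
 P  0  0  0  1  1  1  1  1  2  2  2
 X  0  0  0  1  1  2  2  2  2  3  3
 C  0  0  0  1  1  2  3  3  3  3  3
 X  0  0  0  1  1  2  3  3  3  4  4
 A  0  0  0  1  1  2  3  3  3  4  4
 C  0  0  0  1  1  2  3  3  3  4  4
 A  0  0  0  1  1  2  3  3  3  4  4
dp[8][10] = 4. One LCS (by backtracking along matches): AXCX.

4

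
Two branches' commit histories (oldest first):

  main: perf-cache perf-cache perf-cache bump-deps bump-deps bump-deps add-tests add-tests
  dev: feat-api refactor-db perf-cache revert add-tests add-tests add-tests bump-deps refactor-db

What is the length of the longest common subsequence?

Taking perf-cache [1,3] → add-tests [7,6] → add-tests [8,7] gives a common subsequence of length 3. The LCS DP gives dp[8][9] = 3, so this is optimal.

3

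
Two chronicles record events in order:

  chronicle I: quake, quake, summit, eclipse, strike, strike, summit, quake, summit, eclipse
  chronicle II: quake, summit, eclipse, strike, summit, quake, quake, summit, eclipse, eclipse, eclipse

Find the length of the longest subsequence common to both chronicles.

Taking quake (chronicle I #2, chronicle II #1) → summit (chronicle I #3, chronicle II #2) → eclipse (chronicle I #4, chronicle II #3) → strike (chronicle I #6, chronicle II #4) → summit (chronicle I #7, chronicle II #5) → quake (chronicle I #8, chronicle II #7) → summit (chronicle I #9, chronicle II #8) → eclipse (chronicle I #10, chronicle II #11) gives a common subsequence of length 8, and the DP table's final entry dp[10][11] is also 8, so no common subsequence is longer.

8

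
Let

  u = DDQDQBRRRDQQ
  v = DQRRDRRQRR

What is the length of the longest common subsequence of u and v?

One common subsequence of length 6: D (u #2, v #1); then Q (u #3, v #2); then D (u #4, v #5); then Q (u #5, v #8); then R (u #8, v #9); then R (u #9, v #10). Since dp[12][10] = 6, nothing longer is possible.

6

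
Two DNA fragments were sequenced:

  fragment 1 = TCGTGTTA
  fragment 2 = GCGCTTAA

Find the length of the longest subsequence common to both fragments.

5

Match C (fragment 1 #2, fragment 2 #2) → G (fragment 1 #3, fragment 2 #3) → T (fragment 1 #4, fragment 2 #5) → T (fragment 1 #6, fragment 2 #6) → A (fragment 1 #8, fragment 2 #8) — 5 bases in the same relative order in both. The LCS DP gives dp[8][8] = 5, so this is optimal.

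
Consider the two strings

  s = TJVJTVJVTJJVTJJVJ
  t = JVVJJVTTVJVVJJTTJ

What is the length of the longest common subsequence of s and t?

11

Match J at s[2]=t[1] → V at s[3]=t[3] → J at s[4]=t[5] → T at s[5]=t[8] → V at s[6]=t[9] → J at s[7]=t[10] → V at s[8]=t[12] → J at s[10]=t[13] → J at s[11]=t[14] → T at s[13]=t[16] → J at s[17]=t[17] — 11 characters in the same relative order in both, and the DP table's final entry dp[17][17] is also 11, so no common subsequence is longer.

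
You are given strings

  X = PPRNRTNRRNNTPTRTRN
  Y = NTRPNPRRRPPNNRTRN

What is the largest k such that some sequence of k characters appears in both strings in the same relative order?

11

Match P [1,4]; then P [2,6]; then R [3,7]; then R [5,8]; then R [8,9]; then N [10,12]; then N [11,13]; then R [15,14]; then T [16,15]; then R [17,16]; then N [18,17] — 11 characters in the same relative order in both. The LCS DP gives dp[18][17] = 11, so this is optimal.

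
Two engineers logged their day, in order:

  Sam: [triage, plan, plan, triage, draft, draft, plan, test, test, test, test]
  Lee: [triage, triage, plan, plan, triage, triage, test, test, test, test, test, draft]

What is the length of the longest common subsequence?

Pick triage (Sam #1, Lee #2), plan (Sam #2, Lee #3), plan (Sam #3, Lee #4), triage (Sam #4, Lee #6), test (Sam #8, Lee #8), test (Sam #9, Lee #9), test (Sam #10, Lee #10), test (Sam #11, Lee #11); all 8 tasks appear in both, in order. Since dp[11][12] = 8, nothing longer is possible.

8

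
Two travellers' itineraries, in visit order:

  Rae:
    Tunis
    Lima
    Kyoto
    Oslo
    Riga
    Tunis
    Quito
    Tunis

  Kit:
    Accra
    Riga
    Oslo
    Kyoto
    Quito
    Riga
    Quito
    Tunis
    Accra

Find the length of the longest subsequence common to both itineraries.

4

One common subsequence of length 4: Kyoto [3,4], then Riga [5,6], then Quito [7,7], then Tunis [8,8]. dp[8][9] = 4 confirms this is the maximum.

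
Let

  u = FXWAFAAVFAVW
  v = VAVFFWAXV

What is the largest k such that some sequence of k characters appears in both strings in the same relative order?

One common subsequence of length 5: A [4,2]; then F [5,4]; then F [9,5]; then A [10,7]; then V [11,9], and the DP table's final entry dp[12][9] is also 5, so no common subsequence is longer.

5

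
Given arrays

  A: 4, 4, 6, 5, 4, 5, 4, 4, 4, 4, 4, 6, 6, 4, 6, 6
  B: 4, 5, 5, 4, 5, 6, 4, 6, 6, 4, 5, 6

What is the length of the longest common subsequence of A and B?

9

Pick 4 (A #1, B #1) → 5 (A #4, B #3) → 4 (A #5, B #4) → 5 (A #6, B #5) → 4 (A #11, B #7) → 6 (A #12, B #8) → 6 (A #13, B #9) → 4 (A #14, B #10) → 6 (A #16, B #12); all 9 values appear in both, in order. Since dp[16][12] = 9, nothing longer is possible.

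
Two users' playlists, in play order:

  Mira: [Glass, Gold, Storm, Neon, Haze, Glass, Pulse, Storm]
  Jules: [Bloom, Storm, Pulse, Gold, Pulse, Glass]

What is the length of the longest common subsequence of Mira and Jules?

2

Pick Gold (Mira #2, Jules #4), Glass (Mira #6, Jules #6); all 2 songs appear in both, in order. Since dp[8][6] = 2, nothing longer is possible.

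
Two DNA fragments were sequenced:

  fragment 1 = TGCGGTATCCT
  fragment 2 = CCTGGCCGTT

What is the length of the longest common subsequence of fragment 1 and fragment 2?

6

Taking T at fragment 1[1]=fragment 2[3], G at fragment 1[2]=fragment 2[5], C at fragment 1[3]=fragment 2[7], G at fragment 1[5]=fragment 2[8], T at fragment 1[8]=fragment 2[9], T at fragment 1[11]=fragment 2[10] gives a common subsequence of length 6. dp[11][10] = 6 confirms this is the maximum.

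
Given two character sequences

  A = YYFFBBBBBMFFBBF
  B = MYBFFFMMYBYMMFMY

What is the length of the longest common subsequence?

6

Match Y (A #1, B #2) → F (A #3, B #5) → F (A #4, B #6) → B (A #5, B #10) → M (A #10, B #13) → F (A #11, B #14) — 6 characters in the same relative order in both. The LCS DP gives dp[15][16] = 6, so this is optimal.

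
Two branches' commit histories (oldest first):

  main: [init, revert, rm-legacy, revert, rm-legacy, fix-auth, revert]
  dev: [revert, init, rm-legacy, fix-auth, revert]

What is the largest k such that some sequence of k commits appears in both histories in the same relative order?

Taking init (main #1, dev #2), rm-legacy (main #5, dev #3), fix-auth (main #6, dev #4), revert (main #7, dev #5) gives a common subsequence of length 4. The LCS DP gives dp[7][5] = 4, so this is optimal.

4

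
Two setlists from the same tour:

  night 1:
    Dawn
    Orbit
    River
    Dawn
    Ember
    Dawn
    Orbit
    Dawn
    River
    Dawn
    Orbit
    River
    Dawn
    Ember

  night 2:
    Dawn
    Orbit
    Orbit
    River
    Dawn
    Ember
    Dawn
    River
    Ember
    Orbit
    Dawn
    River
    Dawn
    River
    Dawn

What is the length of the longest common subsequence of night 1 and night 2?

Match Dawn [1,1] → Orbit [2,3] → River [3,4] → Dawn [4,5] → Ember [5,6] → Dawn [6,7] → Orbit [7,10] → Dawn [8,11] → River [9,12] → Dawn [10,13] → River [12,14] → Dawn [13,15] — 12 songs in the same relative order in both, and the DP table's final entry dp[14][15] is also 12, so no common subsequence is longer.

12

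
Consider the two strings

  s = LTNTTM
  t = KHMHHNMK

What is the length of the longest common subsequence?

Let dp[i][j] be the LCS length of the first i characters of s and the first j characters of t. dp[i][j] = dp[i-1][j-1]+1 when the i-th and j-th characters match, else max(dp[i-1][j], dp[i][j-1]).
    ·  K  H  M  H  H  N  M  K
 ·  0  0  0  0  0  0  0  0  0
 L  0  0  0  0  0  0  0  0  0
 T  0  0  0  0  0  0  0  0  0
 N  0  0  0  0  0  0  1  1  1
 T  0  0  0  0  0  0  1  1  1
 T  0  0  0  0  0  0  1  1  1
 M  0  0  0  1  1  1  1  2  2
dp[6][8] = 2. One LCS (by backtracking along matches): NM.

2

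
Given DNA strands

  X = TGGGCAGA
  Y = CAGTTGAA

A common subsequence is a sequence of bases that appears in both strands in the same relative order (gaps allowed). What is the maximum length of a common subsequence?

4

Let dp[i][j] be the LCS length of the first i bases of X and the first j bases of Y. dp[i][j] = dp[i-1][j-1]+1 when the i-th and j-th bases match, else max(dp[i-1][j], dp[i][j-1]).
    ·  C  A  G  T  T  G  A  A
 ·  0  0  0  0  0  0  0  0  0
 T  0  0  0  0  1  1  1  1  1
 G  0  0  0  1  1  1  2  2  2
 G  0  0  0  1  1  1  2  2  2
 G  0  0  0  1  1  1  2  2  2
 C  0  1  1  1  1  1  2  2  2
 A  0  1  2  2  2  2  2  3  3
 G  0  1  2  3  3  3  3  3  3
 A  0  1  2  3  3  3  3  4  4
dp[8][8] = 4. One LCS (by backtracking along matches): TGAA.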